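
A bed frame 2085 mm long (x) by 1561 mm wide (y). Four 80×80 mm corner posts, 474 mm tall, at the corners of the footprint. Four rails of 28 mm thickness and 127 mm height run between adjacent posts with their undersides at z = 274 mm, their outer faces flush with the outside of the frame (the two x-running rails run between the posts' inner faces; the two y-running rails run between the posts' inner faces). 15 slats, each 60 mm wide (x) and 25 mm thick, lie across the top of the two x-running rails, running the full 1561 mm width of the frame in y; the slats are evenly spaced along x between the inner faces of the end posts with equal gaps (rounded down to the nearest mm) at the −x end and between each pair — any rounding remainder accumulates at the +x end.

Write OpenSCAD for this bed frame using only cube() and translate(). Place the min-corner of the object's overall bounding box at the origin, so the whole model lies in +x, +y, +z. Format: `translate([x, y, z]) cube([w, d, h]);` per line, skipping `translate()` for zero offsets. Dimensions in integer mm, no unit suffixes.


cube([80, 80, 474]);
translate([0, 1481, 0]) cube([80, 80, 474]);
translate([2005, 0, 0]) cube([80, 80, 474]);
translate([2005, 1481, 0]) cube([80, 80, 474]);
translate([80, 0, 274]) cube([1925, 28, 127]);
translate([80, 1533, 274]) cube([1925, 28, 127]);
translate([0, 80, 274]) cube([28, 1401, 127]);
translate([2057, 80, 274]) cube([28, 1401, 127]);
translate([144, 0, 401]) cube([60, 1561, 25]);
translate([268, 0, 401]) cube([60, 1561, 25]);
translate([392, 0, 401]) cube([60, 1561, 25]);
translate([516, 0, 401]) cube([60, 1561, 25]);
translate([640, 0, 401]) cube([60, 1561, 25]);
translate([764, 0, 401]) cube([60, 1561, 25]);
translate([888, 0, 401]) cube([60, 1561, 25]);
translate([1012, 0, 401]) cube([60, 1561, 25]);
translate([1136, 0, 401]) cube([60, 1561, 25]);
translate([1260, 0, 401]) cube([60, 1561, 25]);
translate([1384, 0, 401]) cube([60, 1561, 25]);
translate([1508, 0, 401]) cube([60, 1561, 25]);
translate([1632, 0, 401]) cube([60, 1561, 25]);
translate([1756, 0, 401]) cube([60, 1561, 25]);
translate([1880, 0, 401]) cube([60, 1561, 25]);


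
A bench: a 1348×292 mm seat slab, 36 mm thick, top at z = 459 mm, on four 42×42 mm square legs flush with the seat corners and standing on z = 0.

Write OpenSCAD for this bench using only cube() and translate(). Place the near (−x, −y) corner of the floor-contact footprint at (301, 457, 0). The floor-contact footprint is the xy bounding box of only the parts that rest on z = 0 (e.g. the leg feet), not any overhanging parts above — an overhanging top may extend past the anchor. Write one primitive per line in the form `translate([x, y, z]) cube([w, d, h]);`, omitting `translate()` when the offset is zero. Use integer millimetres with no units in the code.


translate([301, 457, 423]) cube([1348, 292, 36]);
translate([301, 457, 0]) cube([42, 42, 423]);
translate([301, 707, 0]) cube([42, 42, 423]);
translate([1607, 457, 0]) cube([42, 42, 423]);
translate([1607, 707, 0]) cube([42, 42, 423]);


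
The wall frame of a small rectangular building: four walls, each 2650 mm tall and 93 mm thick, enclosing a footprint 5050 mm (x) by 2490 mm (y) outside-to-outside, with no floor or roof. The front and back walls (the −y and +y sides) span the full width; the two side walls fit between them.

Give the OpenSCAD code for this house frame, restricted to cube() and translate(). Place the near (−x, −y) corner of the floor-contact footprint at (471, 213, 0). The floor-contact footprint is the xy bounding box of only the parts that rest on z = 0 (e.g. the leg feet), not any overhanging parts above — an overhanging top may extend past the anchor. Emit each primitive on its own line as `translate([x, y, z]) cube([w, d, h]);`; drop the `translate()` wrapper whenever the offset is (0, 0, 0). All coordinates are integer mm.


translate([471, 213, 0]) cube([5050, 93, 2650]);
translate([471, 2610, 0]) cube([5050, 93, 2650]);
translate([471, 306, 0]) cube([93, 2304, 2650]);
translate([5428, 306, 0]) cube([93, 2304, 2650]);


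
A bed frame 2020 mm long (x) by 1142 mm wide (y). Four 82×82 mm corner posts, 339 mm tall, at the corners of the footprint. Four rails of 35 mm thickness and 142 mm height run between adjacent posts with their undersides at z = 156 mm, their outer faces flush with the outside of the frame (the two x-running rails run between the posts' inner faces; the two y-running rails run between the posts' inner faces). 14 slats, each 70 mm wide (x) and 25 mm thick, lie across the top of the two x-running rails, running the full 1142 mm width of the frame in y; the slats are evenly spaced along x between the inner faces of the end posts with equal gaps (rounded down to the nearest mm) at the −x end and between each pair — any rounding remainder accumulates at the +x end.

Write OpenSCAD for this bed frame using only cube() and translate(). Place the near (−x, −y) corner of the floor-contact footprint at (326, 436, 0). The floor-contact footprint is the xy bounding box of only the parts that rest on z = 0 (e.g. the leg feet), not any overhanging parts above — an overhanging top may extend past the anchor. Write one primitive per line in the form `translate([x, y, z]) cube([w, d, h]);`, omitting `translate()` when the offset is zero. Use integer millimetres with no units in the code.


// slat z = rail_z + rail_h = 156 + 142 = 298
// slat gap = ⌊(1856 − 14·70) / 15⌋ = 58
translate([326, 436, 0]) cube([82, 82, 339]);
translate([326, 1496, 0]) cube([82, 82, 339]);
translate([2264, 436, 0]) cube([82, 82, 339]);
translate([2264, 1496, 0]) cube([82, 82, 339]);
translate([408, 436, 156]) cube([1856, 35, 142]);
translate([408, 1543, 156]) cube([1856, 35, 142]);
translate([326, 518, 156]) cube([35, 978, 142]);
translate([2311, 518, 156]) cube([35, 978, 142]);
translate([466, 436, 298]) cube([70, 1142, 25]);
translate([594, 436, 298]) cube([70, 1142, 25]);
translate([722, 436, 298]) cube([70, 1142, 25]);
translate([850, 436, 298]) cube([70, 1142, 25]);
translate([978, 436, 298]) cube([70, 1142, 25]);
translate([1106, 436, 298]) cube([70, 1142, 25]);
translate([1234, 436, 298]) cube([70, 1142, 25]);
translate([1362, 436, 298]) cube([70, 1142, 25]);
translate([1490, 436, 298]) cube([70, 1142, 25]);
translate([1618, 436, 298]) cube([70, 1142, 25]);
translate([1746, 436, 298]) cube([70, 1142, 25]);
translate([1874, 436, 298]) cube([70, 1142, 25]);
translate([2002, 436, 298]) cube([70, 1142, 25]);
translate([2130, 436, 298]) cube([70, 1142, 25]);


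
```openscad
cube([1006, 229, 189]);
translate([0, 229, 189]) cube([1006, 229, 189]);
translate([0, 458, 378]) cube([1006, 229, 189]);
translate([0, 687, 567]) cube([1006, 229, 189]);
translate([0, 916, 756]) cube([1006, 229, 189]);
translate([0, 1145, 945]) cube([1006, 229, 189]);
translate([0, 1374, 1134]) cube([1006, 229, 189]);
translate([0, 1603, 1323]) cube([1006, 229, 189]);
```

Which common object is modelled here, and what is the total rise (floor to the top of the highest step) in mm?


A staircase. The total rise is 1512 mm.

8 identical blocks, each offset up and back from the previous — a staircase. Each step is 189 mm tall and there are 8 of them, so the total rise is 8 × 189 = 1512 mm.


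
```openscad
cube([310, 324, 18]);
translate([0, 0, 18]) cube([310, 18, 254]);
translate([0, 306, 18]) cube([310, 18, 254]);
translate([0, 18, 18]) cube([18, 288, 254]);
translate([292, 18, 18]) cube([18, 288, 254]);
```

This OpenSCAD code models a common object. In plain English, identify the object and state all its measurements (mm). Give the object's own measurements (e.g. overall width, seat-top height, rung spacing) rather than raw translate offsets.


An open-topped rectangular box: outside dimensions 310×324×272 mm, with a uniform wall and base thickness of 18 mm. The base is a full 310×324 slab on the floor; four walls sit on top of the base. The front and back walls (the −y and +y sides) span the full width; the two side walls fit between them.


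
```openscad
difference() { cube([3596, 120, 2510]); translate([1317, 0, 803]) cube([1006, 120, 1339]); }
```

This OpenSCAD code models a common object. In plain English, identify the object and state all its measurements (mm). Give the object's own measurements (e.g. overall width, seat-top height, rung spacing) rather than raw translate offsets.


A wall 3596 mm long (x), 120 mm thick (y), 2510 mm tall, with a rectangular window opening cut through it. The opening is 1006 mm wide and 1339 mm tall; its sill is at z = 803 mm and its near (−x) edge is 1317 mm from the wall's −x end. The opening passes through the full wall thickness.


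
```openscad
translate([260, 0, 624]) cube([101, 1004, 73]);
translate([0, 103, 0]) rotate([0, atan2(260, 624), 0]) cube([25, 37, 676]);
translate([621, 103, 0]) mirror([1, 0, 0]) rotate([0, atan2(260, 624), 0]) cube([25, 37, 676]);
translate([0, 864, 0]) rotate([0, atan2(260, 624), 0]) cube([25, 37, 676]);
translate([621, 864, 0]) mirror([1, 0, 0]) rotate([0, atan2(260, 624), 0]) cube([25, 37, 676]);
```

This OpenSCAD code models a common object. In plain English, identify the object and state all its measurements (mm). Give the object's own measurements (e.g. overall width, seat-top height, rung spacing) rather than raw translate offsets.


A sawhorse. A 101×1004×73 mm beam (x, y, z) sits on two A-frame leg pairs. Each pair is two raked legs of 25×37 mm section (37 mm along y) splaying symmetrically in x. Each leg rises 624 mm vertically over 260 mm of horizontal reach and is 676 mm long along its own axis. Every leg's outer bottom edge rests on the floor and its outer top edge meets a bottom edge of the beam — the left legs (tilting toward +x) meet the beam's −x bottom edge, the right legs (their mirror images, tilting toward −x) meet its +x bottom edge — so the leg tops tuck under the beam, the beam's underside is 624 mm above the floor, and the feet are 621 mm apart outside-to-outside with the beam centred between them. The two leg pairs are set in 103 mm from either end of the beam.


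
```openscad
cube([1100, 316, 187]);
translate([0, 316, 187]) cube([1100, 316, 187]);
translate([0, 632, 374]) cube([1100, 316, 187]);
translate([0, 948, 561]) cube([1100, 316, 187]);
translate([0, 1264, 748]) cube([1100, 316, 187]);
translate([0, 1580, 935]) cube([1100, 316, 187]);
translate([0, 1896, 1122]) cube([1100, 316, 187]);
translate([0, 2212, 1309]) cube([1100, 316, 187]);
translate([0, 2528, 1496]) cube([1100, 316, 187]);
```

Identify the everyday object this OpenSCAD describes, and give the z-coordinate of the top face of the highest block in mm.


A staircase. The total rise is 1683 mm.

9 identical blocks, each offset up and back from the previous — a staircase. Each step is 187 mm tall and there are 9 of them, so the total rise is 9 × 187 = 1683 mm.


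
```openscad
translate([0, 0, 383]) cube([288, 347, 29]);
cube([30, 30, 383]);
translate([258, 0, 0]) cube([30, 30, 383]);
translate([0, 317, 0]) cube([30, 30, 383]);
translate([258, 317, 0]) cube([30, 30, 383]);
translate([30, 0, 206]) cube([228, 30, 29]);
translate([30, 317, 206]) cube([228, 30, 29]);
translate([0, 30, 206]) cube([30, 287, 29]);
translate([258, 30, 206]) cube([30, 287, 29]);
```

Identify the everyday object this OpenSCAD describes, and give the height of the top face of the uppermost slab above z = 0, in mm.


A stool. The seat height is 412 mm.

A 288×347×29 slab at z = 383 on four corner posts — a stool. The seat top is 383 + 29 = 412 mm.


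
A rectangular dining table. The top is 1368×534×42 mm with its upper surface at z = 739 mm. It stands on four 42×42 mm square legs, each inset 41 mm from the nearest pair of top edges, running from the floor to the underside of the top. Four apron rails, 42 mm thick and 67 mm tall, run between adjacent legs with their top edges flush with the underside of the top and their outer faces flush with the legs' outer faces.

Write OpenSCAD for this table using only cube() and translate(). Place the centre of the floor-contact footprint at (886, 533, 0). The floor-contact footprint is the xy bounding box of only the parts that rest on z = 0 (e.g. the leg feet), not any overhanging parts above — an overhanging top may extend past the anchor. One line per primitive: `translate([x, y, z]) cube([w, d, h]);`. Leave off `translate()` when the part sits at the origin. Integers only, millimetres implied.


translate([202, 266, 697]) cube([1368, 534, 42]);
translate([243, 307, 0]) cube([42, 42, 697]);
translate([1487, 307, 0]) cube([42, 42, 697]);
translate([243, 717, 0]) cube([42, 42, 697]);
translate([1487, 717, 0]) cube([42, 42, 697]);
translate([285, 307, 630]) cube([1202, 42, 67]);
translate([285, 717, 630]) cube([1202, 42, 67]);
translate([243, 349, 630]) cube([42, 368, 67]);
translate([1487, 349, 630]) cube([42, 368, 67]);


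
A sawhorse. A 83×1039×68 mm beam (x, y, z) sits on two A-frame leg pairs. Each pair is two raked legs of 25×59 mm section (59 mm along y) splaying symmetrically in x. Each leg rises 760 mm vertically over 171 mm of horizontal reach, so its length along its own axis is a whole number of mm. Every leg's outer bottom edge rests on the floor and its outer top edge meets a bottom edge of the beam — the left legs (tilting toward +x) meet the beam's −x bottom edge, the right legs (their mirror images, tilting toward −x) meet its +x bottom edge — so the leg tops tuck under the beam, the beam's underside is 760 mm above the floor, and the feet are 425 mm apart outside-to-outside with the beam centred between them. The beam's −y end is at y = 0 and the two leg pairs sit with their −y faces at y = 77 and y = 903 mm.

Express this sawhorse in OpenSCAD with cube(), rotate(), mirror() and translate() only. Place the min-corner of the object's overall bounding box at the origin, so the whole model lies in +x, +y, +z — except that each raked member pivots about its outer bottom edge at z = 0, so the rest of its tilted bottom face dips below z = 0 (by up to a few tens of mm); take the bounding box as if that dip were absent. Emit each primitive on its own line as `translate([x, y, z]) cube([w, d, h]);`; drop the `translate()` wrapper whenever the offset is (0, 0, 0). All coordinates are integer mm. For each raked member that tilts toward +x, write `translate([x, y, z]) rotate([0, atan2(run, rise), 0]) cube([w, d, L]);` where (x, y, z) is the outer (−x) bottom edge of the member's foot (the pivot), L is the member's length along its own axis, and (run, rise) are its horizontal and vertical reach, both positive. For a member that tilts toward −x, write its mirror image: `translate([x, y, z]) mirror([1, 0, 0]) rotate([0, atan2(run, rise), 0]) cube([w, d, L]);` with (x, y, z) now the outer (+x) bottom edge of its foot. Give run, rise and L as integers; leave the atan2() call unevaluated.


translate([171, 0, 760]) cube([83, 1039, 68]);
translate([0, 77, 0]) rotate([0, atan2(171, 760), 0]) cube([25, 59, 779]);
translate([425, 77, 0]) mirror([1, 0, 0]) rotate([0, atan2(171, 760), 0]) cube([25, 59, 779]);
translate([0, 903, 0]) rotate([0, atan2(171, 760), 0]) cube([25, 59, 779]);
translate([425, 903, 0]) mirror([1, 0, 0]) rotate([0, atan2(171, 760), 0]) cube([25, 59, 779]);


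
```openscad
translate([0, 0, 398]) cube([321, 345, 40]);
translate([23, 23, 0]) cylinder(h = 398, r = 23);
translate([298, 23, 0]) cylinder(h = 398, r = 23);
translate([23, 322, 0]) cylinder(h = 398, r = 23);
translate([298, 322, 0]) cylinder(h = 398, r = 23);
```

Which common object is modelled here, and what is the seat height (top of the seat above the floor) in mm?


A stool. The seat height is 438 mm.

A 321×345×40 slab at z = 398 on four corner cylinders — a stool. The seat top is 398 + 40 = 438 mm.


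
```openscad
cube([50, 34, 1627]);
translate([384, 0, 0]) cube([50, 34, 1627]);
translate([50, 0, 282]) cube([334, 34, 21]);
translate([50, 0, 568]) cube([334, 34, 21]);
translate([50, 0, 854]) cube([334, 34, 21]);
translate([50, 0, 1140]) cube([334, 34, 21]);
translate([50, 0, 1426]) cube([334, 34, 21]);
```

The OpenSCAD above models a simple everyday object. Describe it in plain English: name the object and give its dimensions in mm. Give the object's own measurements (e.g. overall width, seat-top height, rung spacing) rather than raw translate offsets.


A straight ladder. Two 50×34 mm vertical rails, 1627 mm tall, stand 434 mm apart (outside-to-outside) with their front faces coplanar on the −y side. 5 rungs, each 34 mm deep and 21 mm tall, span between the inner faces of the rails, front faces flush with the rails. The lowest rung's underside is at z = 282 mm and rungs are spaced 286 mm apart (underside to underside).


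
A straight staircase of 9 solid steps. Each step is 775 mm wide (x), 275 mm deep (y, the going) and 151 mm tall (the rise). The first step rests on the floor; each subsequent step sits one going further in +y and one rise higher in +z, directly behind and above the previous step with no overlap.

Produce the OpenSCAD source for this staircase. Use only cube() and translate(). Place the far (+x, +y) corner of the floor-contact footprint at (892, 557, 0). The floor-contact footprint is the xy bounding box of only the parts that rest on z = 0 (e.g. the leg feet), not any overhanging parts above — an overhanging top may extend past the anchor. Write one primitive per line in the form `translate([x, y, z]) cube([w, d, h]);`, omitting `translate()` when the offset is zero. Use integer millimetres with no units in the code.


translate([117, 282, 0]) cube([775, 275, 151]);
translate([117, 557, 151]) cube([775, 275, 151]);
translate([117, 832, 302]) cube([775, 275, 151]);
translate([117, 1107, 453]) cube([775, 275, 151]);
translate([117, 1382, 604]) cube([775, 275, 151]);
translate([117, 1657, 755]) cube([775, 275, 151]);
translate([117, 1932, 906]) cube([775, 275, 151]);
translate([117, 2207, 1057]) cube([775, 275, 151]);
translate([117, 2482, 1208]) cube([775, 275, 151]);


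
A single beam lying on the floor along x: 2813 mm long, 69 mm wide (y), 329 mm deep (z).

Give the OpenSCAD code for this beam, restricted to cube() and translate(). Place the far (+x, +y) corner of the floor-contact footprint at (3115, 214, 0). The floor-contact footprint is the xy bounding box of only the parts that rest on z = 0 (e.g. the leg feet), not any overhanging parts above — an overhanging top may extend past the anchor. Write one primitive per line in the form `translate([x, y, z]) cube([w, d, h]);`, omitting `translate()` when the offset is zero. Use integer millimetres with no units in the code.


translate([302, 145, 0]) cube([2813, 69, 329]);


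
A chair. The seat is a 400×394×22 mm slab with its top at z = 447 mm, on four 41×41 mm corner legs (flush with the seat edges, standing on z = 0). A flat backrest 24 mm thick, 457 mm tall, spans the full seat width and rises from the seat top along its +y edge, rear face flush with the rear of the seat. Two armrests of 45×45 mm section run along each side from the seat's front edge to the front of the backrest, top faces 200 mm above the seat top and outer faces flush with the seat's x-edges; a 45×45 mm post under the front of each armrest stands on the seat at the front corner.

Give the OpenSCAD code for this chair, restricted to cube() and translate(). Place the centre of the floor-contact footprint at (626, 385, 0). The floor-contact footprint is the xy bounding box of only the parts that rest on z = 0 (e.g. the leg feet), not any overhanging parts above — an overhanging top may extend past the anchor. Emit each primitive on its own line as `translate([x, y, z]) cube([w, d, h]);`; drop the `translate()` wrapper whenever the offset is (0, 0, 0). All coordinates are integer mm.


// leg_h = 447 - 22 = 425
// arm post h = 200 - 45 = 155
translate([426, 188, 425]) cube([400, 394, 22]);
translate([426, 188, 0]) cube([41, 41, 425]);
translate([785, 188, 0]) cube([41, 41, 425]);
translate([426, 541, 0]) cube([41, 41, 425]);
translate([785, 541, 0]) cube([41, 41, 425]);
translate([426, 558, 447]) cube([400, 24, 457]);
translate([426, 188, 602]) cube([45, 370, 45]);
translate([781, 188, 602]) cube([45, 370, 45]);
translate([426, 188, 447]) cube([45, 45, 155]);
translate([781, 188, 447]) cube([45, 45, 155]);


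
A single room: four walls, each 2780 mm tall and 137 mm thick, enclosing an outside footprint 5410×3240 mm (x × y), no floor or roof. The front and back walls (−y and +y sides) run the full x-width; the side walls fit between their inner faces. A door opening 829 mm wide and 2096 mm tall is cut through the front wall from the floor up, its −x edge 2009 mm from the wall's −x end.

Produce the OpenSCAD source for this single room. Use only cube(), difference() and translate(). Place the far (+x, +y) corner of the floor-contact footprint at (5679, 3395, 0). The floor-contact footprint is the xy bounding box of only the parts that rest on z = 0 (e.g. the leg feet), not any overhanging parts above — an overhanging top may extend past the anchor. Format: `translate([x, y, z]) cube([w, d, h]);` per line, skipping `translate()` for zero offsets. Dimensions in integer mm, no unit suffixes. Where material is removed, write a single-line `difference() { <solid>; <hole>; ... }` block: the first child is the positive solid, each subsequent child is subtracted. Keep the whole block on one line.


difference() { translate([269, 155, 0]) cube([5410, 137, 2780]); translate([2278, 155, 0]) cube([829, 137, 2096]); }
translate([269, 3258, 0]) cube([5410, 137, 2780]);
translate([269, 292, 0]) cube([137, 2966, 2780]);
translate([5542, 292, 0]) cube([137, 2966, 2780]);


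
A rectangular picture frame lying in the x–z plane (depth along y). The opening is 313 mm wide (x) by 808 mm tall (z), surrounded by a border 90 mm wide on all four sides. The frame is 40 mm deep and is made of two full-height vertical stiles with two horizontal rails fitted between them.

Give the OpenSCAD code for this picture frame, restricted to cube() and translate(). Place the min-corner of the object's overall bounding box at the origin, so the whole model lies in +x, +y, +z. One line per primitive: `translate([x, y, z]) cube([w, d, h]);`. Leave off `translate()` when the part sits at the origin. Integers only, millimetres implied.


cube([90, 40, 988]);
translate([403, 0, 0]) cube([90, 40, 988]);
translate([90, 0, 0]) cube([313, 40, 90]);
translate([90, 0, 898]) cube([313, 40, 90]);


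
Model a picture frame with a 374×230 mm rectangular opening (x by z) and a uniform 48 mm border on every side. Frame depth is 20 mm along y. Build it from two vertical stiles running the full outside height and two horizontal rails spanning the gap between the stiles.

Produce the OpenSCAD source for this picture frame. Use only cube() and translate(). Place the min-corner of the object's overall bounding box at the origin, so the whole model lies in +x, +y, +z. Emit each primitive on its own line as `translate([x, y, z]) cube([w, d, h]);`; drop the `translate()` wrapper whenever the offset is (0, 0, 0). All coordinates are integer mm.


cube([48, 20, 326]);
translate([422, 0, 0]) cube([48, 20, 326]);
translate([48, 0, 0]) cube([374, 20, 48]);
translate([48, 0, 278]) cube([374, 20, 48]);


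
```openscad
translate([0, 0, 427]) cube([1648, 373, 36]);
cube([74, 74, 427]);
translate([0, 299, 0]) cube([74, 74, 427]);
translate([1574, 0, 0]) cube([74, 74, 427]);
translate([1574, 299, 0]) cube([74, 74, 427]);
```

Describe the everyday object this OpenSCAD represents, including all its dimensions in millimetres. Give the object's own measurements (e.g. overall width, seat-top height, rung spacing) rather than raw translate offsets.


A long wooden bench with a 1648 mm (x) × 373 mm (y) seat, 36 mm thick, its top surface 463 mm above the floor. Four 74 mm square legs at the seat corners, flush with the edges, run from z = 0 to the seat underside.


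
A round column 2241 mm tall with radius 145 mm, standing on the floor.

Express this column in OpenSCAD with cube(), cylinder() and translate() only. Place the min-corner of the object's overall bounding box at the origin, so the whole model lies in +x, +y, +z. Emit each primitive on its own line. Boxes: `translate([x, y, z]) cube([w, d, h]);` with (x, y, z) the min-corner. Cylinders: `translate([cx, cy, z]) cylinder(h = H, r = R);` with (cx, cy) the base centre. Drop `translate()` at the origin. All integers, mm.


translate([145, 145, 0]) cylinder(h = 2241, r = 145);


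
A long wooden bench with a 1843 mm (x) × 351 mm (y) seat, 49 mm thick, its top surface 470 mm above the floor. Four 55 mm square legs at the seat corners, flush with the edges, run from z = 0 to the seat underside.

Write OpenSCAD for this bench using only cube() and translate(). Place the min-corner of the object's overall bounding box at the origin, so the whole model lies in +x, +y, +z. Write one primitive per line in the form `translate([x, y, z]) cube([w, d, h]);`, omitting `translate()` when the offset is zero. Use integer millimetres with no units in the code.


translate([0, 0, 421]) cube([1843, 351, 49]);
cube([55, 55, 421]);
translate([0, 296, 0]) cube([55, 55, 421]);
translate([1788, 0, 0]) cube([55, 55, 421]);
translate([1788, 296, 0]) cube([55, 55, 421]);


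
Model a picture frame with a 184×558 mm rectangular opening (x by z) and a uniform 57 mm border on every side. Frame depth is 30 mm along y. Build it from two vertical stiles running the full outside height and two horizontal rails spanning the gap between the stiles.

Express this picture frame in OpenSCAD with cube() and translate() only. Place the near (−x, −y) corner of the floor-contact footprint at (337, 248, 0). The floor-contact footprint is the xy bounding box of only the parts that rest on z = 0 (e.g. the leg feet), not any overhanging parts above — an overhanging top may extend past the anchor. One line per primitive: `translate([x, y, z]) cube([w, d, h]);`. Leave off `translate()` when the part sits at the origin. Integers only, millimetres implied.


translate([337, 248, 0]) cube([57, 30, 672]);
translate([578, 248, 0]) cube([57, 30, 672]);
translate([394, 248, 0]) cube([184, 30, 57]);
translate([394, 248, 615]) cube([184, 30, 57]);


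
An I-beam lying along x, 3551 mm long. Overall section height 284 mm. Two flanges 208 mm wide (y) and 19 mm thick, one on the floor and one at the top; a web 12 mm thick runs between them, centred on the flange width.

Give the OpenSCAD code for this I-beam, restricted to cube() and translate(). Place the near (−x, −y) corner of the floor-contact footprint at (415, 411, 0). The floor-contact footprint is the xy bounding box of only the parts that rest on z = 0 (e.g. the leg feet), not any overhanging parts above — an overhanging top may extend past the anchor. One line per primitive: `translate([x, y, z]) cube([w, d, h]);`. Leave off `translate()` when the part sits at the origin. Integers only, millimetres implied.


translate([415, 411, 0]) cube([3551, 208, 19]);
translate([415, 509, 19]) cube([3551, 12, 246]);
translate([415, 411, 265]) cube([3551, 208, 19]);


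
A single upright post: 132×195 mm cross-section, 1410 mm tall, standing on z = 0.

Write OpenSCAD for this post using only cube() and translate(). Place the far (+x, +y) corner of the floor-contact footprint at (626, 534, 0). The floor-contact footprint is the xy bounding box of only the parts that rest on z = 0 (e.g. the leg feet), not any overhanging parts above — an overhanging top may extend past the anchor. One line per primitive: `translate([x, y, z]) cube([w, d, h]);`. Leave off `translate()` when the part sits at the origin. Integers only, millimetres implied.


translate([494, 339, 0]) cube([132, 195, 1410]);


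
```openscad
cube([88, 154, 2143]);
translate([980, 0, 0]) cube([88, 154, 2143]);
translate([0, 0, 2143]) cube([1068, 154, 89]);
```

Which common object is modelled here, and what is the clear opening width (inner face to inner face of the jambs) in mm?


A door frame. The clear opening width is 892 mm.

Two 2143 mm tall posts with a header on top — a door frame. The left jamb is 88 mm wide at x = 0; the right jamb starts at x = 980. The clear opening is 980 − 88 = 892 mm.


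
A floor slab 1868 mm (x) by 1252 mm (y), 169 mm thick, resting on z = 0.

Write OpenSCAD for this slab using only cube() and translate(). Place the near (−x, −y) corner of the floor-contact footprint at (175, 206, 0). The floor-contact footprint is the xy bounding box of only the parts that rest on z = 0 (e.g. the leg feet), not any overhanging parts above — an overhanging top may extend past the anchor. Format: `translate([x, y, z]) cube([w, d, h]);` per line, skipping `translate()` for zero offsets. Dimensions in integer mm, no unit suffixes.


translate([175, 206, 0]) cube([1868, 1252, 169]);


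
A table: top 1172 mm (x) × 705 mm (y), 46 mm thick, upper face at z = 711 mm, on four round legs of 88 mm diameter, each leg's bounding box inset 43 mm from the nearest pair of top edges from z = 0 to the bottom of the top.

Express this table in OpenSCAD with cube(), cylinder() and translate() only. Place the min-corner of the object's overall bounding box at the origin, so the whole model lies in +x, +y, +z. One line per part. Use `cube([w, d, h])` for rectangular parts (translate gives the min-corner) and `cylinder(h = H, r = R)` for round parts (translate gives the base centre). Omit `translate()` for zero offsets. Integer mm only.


translate([0, 0, 665]) cube([1172, 705, 46]);
translate([87, 87, 0]) cylinder(h = 665, r = 44);
translate([1085, 87, 0]) cylinder(h = 665, r = 44);
translate([87, 618, 0]) cylinder(h = 665, r = 44);
translate([1085, 618, 0]) cylinder(h = 665, r = 44);


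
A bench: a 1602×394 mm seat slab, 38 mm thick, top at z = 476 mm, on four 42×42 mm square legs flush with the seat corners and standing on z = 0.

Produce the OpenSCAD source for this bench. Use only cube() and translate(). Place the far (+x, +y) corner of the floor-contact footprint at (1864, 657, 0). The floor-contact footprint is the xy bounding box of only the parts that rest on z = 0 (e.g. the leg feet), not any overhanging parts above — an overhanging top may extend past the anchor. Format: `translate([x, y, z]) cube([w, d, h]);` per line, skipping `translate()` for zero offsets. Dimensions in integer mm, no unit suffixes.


translate([262, 263, 438]) cube([1602, 394, 38]);
translate([262, 263, 0]) cube([42, 42, 438]);
translate([262, 615, 0]) cube([42, 42, 438]);
translate([1822, 263, 0]) cube([42, 42, 438]);
translate([1822, 615, 0]) cube([42, 42, 438]);


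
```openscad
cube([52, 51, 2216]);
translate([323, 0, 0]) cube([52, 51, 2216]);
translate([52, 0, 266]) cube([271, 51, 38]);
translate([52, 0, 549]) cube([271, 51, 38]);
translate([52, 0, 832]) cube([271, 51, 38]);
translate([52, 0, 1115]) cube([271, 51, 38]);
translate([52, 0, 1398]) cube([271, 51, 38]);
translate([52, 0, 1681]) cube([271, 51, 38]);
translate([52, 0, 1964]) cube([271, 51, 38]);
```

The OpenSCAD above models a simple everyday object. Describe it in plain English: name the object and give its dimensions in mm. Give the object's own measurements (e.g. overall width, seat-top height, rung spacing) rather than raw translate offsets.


A straight ladder. Two 52×51 mm vertical rails, 2216 mm tall, stand 375 mm apart (outside-to-outside) with their front faces coplanar on the −y side. 7 rungs, each 51 mm deep and 38 mm tall, span between the inner faces of the rails, front faces flush with the rails. The lowest rung's underside is at z = 266 mm and rungs are spaced 283 mm apart (underside to underside).


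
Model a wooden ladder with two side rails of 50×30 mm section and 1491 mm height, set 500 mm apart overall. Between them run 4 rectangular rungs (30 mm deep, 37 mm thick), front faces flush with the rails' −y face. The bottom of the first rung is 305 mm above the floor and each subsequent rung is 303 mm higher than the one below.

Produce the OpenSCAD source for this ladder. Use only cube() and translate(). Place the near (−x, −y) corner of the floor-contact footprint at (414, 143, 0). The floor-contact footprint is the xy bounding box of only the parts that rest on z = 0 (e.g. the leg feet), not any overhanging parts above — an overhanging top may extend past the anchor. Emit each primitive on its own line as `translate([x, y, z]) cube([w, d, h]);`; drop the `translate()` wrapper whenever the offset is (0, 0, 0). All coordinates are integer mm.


translate([414, 143, 0]) cube([50, 30, 1491]);
translate([864, 143, 0]) cube([50, 30, 1491]);
translate([464, 143, 305]) cube([400, 30, 37]);
translate([464, 143, 608]) cube([400, 30, 37]);
translate([464, 143, 911]) cube([400, 30, 37]);
translate([464, 143, 1214]) cube([400, 30, 37]);


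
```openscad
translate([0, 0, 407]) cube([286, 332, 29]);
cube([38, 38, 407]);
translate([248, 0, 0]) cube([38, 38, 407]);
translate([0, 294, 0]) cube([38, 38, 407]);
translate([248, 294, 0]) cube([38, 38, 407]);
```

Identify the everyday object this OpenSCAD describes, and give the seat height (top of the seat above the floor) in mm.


A stool. The seat height is 436 mm.

A 286×332×29 slab at z = 407 on four corner posts — a stool. The seat top is 407 + 29 = 436 mm.


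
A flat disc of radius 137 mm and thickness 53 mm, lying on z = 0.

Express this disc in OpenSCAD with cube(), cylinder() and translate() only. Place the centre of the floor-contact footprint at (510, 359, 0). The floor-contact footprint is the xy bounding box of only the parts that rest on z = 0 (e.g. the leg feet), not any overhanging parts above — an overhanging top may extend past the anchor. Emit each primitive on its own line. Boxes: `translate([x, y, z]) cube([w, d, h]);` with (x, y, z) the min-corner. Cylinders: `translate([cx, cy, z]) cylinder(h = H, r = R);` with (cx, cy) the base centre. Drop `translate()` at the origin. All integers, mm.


translate([510, 359, 0]) cylinder(h = 53, r = 137);


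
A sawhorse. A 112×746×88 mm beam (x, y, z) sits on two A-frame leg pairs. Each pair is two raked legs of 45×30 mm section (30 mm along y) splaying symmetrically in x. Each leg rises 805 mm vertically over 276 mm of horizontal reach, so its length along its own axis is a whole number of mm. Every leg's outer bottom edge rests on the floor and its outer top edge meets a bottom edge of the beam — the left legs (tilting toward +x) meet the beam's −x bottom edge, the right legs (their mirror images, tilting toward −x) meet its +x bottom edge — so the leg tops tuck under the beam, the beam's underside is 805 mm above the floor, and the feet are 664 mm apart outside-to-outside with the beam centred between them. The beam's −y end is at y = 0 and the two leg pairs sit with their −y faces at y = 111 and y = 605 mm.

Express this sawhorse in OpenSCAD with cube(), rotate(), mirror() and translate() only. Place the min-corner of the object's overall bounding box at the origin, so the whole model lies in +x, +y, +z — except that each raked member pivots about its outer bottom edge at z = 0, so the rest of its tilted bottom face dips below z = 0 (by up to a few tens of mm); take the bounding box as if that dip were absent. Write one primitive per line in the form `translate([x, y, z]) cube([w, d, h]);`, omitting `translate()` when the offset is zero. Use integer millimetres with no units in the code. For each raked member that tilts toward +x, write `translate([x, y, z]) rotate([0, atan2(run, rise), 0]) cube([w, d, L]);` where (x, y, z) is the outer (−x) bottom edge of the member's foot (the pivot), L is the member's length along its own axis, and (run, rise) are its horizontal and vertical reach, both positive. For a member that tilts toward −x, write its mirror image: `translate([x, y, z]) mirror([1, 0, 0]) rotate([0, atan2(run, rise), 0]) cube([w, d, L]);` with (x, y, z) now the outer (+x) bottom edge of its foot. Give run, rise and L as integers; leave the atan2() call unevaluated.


// leg length = √(276² + 805²) = 851
// right-leg outer foot x = 2·276 + 112 = 664
// beam min-corner = (276, 0, 805)
translate([276, 0, 805]) cube([112, 746, 88]);
translate([0, 111, 0]) rotate([0, atan2(276, 805), 0]) cube([45, 30, 851]);
translate([664, 111, 0]) mirror([1, 0, 0]) rotate([0, atan2(276, 805), 0]) cube([45, 30, 851]);
translate([0, 605, 0]) rotate([0, atan2(276, 805), 0]) cube([45, 30, 851]);
translate([664, 605, 0]) mirror([1, 0, 0]) rotate([0, atan2(276, 805), 0]) cube([45, 30, 851]);


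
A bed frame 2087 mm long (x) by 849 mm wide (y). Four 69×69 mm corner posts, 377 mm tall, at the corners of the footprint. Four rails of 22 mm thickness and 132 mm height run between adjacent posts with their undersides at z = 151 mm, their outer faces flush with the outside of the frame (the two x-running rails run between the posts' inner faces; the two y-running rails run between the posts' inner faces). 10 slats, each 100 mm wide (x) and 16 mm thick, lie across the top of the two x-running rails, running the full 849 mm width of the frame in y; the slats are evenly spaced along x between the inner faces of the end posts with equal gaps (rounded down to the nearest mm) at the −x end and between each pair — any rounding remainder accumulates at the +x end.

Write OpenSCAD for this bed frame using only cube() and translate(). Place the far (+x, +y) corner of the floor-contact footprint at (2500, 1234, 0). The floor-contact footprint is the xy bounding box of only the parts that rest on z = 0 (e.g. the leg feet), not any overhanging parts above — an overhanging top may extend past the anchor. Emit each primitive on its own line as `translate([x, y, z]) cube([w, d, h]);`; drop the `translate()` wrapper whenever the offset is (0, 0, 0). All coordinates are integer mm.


// slat z = rail_z + rail_h = 151 + 132 = 283
// slat gap = ⌊(1949 − 10·100) / 11⌋ = 86
translate([413, 385, 0]) cube([69, 69, 377]);
translate([413, 1165, 0]) cube([69, 69, 377]);
translate([2431, 385, 0]) cube([69, 69, 377]);
translate([2431, 1165, 0]) cube([69, 69, 377]);
translate([482, 385, 151]) cube([1949, 22, 132]);
translate([482, 1212, 151]) cube([1949, 22, 132]);
translate([413, 454, 151]) cube([22, 711, 132]);
translate([2478, 454, 151]) cube([22, 711, 132]);
translate([568, 385, 283]) cube([100, 849, 16]);
translate([754, 385, 283]) cube([100, 849, 16]);
translate([940, 385, 283]) cube([100, 849, 16]);
translate([1126, 385, 283]) cube([100, 849, 16]);
translate([1312, 385, 283]) cube([100, 849, 16]);
translate([1498, 385, 283]) cube([100, 849, 16]);
translate([1684, 385, 283]) cube([100, 849, 16]);
translate([1870, 385, 283]) cube([100, 849, 16]);
translate([2056, 385, 283]) cube([100, 849, 16]);
translate([2242, 385, 283]) cube([100, 849, 16]);


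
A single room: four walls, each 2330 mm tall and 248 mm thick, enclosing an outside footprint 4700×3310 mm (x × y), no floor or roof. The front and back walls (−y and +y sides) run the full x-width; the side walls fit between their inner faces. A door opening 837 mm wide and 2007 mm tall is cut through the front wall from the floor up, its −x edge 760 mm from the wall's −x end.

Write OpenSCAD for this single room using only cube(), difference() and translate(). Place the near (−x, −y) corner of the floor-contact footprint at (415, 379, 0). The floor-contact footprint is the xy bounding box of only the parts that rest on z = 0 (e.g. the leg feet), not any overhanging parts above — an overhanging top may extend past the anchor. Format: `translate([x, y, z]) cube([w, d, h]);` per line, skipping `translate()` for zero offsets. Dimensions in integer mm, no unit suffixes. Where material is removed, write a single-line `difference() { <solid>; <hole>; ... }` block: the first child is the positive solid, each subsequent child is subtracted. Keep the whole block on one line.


difference() { translate([415, 379, 0]) cube([4700, 248, 2330]); translate([1175, 379, 0]) cube([837, 248, 2007]); }
translate([415, 3441, 0]) cube([4700, 248, 2330]);
translate([415, 627, 0]) cube([248, 2814, 2330]);
translate([4867, 627, 0]) cube([248, 2814, 2330]);
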